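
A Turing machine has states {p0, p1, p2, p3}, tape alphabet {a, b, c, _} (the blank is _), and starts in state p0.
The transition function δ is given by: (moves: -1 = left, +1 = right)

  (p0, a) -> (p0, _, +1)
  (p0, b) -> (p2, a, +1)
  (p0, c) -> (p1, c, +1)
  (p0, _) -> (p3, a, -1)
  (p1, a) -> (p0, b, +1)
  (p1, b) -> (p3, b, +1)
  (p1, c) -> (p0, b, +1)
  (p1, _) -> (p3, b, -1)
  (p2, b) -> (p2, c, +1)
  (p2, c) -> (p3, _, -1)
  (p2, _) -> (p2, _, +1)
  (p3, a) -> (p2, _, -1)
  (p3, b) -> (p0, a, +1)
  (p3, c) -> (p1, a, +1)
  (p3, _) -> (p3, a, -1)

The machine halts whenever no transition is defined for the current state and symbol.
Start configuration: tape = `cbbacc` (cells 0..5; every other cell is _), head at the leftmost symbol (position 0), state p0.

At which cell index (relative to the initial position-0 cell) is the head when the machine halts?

p0 | [c]bbacc__   read c → write c, move +1, go to p1
p1 | c[b]bacc__   read b → write b, move +1, go to p3
p3 | cb[b]acc__   read b → write a, move +1, go to p0
p0 | cba[a]cc__   read a → write _, move +1, go to p0
p0 | cba_[c]c__   read c → write c, move +1, go to p1
p1 | cba_c[c]__   read c → write b, move +1, go to p0
p0 | cba_cb[_]_   read _ → write a, move -1, go to p3
p3 | cba_c[b]a_   read b → write a, move +1, go to p0
p0 | cba_ca[a]_   read a → write _, move +1, go to p0
p0 | cba_ca_[_]   read _ → write a, move -1, go to p3
p3 | cba_ca[_]a   read _ → write a, move -1, go to p3
p3 | cba_c[a]aa   read a → write _, move -1, go to p2
p2 | cba_[c]_aa   read c → write _, move -1, go to p3
p3 | cba[_]__aa   read _ → write a, move -1, go to p3
p3 | cb[a]a__aa   read a → write _, move -1, go to p2
p2 | c[b]_a__aa   read b → write c, move +1, go to p2
p2 | cc[_]a__aa   read _ → write _, move +1, go to p2
p2 | cc_[a]__aa
At halt the head is at cell 3.

3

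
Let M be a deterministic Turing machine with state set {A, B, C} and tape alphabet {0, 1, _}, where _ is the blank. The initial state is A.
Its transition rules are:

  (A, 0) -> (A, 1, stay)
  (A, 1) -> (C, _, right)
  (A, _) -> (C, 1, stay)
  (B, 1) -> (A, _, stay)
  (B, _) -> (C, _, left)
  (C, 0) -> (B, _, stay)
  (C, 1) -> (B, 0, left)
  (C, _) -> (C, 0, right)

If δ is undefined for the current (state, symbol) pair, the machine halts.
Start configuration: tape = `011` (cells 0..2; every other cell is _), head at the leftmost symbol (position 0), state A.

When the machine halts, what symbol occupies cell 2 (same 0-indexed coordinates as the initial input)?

0

state=A head=0 tape=__[0]11   (A,0)→(A,1,stay)
state=A head=0 tape=__[1]11   (A,1)→(C,_,right)
state=C head=1 tape=___[1]1   (C,1)→(B,0,left)
state=B head=0 tape=__[_]01   (B,_)→(C,_,left)
state=C head=-1 tape=_[_]_01   (C,_)→(C,0,right)
state=C head=0 tape=_0[_]01   (C,_)→(C,0,right)
state=C head=1 tape=_00[0]1   (C,0)→(B,_,stay)
state=B head=1 tape=_00[_]1   (B,_)→(C,_,left)
state=C head=0 tape=_0[0]_1   (C,0)→(B,_,stay)
state=B head=0 tape=_0[_]_1   (B,_)→(C,_,left)
state=C head=-1 tape=_[0]__1   (C,0)→(B,_,stay)
state=B head=-1 tape=_[_]__1   (B,_)→(C,_,left)
state=C head=-2 tape=[_]___1   (C,_)→(C,0,right)
state=C head=-1 tape=0[_]__1   (C,_)→(C,0,right)
state=C head=0 tape=00[_]_1   (C,_)→(C,0,right)
state=C head=1 tape=000[_]1   (C,_)→(C,0,right)
state=C head=2 tape=0000[1]   (C,1)→(B,0,left)
state=B head=1 tape=000[0]0
Cell 2 holds 0 when M halts.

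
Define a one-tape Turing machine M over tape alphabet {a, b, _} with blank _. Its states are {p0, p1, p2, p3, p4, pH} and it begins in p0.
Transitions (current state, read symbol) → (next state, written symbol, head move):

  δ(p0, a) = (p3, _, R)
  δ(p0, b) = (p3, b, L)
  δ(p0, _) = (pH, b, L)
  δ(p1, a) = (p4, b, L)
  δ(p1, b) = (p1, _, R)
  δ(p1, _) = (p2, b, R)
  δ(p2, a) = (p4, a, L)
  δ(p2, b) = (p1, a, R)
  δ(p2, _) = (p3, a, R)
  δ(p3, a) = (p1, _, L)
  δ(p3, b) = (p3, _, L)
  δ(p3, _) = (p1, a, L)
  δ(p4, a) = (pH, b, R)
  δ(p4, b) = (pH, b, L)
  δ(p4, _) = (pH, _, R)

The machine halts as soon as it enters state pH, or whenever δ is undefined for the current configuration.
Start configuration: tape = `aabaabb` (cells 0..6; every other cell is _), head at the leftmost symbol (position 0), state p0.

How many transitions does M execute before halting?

p0 | [a]abaabb   read a → write _, move R, go to p3
p3 | _[a]baabb   read a → write _, move L, go to p1
p1 | [_]_baabb   read _ → write b, move R, go to p2
p2 | b[_]baabb   read _ → write a, move R, go to p3
p3 | ba[b]aabb   read b → write _, move L, go to p3
p3 | b[a]_aabb   read a → write _, move L, go to p1
p1 | [b]__aabb   read b → write _, move R, go to p1
p1 | _[_]_aabb   read _ → write b, move R, go to p2
p2 | _b[_]aabb   read _ → write a, move R, go to p3
p3 | _ba[a]abb   read a → write _, move L, go to p1
p1 | _b[a]_abb   read a → write b, move L, go to p4
p4 | _[b]b_abb   read b → write b, move L, go to pH
pH | [_]bb_abb
M halts after 12 transitions.

12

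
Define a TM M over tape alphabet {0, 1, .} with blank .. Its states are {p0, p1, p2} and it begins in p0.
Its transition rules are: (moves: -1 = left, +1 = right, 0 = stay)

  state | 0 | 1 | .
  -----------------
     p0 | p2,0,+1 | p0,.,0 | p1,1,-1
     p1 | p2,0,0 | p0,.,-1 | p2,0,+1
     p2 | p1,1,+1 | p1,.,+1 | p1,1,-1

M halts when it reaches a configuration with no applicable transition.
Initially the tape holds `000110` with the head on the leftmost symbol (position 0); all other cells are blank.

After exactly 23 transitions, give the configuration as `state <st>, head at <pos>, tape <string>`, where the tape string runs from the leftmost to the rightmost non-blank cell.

state p1, head at 6, tape 0.0.0.1

p0 | .[0]00110.   read 0 → write 0, move +1, go to p2
p2 | .0[0]0110.   read 0 → write 1, move +1, go to p1
p1 | .01[0]110.   read 0 → write 0, move 0, go to p2
p2 | .01[0]110.   read 0 → write 1, move +1, go to p1
p1 | .011[1]10.   read 1 → write ., move -1, go to p0
p0 | .01[1].10.   read 1 → write ., move 0, go to p0
p0 | .01[.].10.   read . → write 1, move -1, go to p1
p1 | .0[1]1.10.   read 1 → write ., move -1, go to p0
p0 | .[0].1.10.   read 0 → write 0, move +1, go to p2
p2 | .0[.]1.10.   read . → write 1, move -1, go to p1
p1 | .[0]11.10.   read 0 → write 0, move 0, go to p2
p2 | .[0]11.10.   read 0 → write 1, move +1, go to p1
p1 | .1[1]1.10.   read 1 → write ., move -1, go to p0
p0 | .[1].1.10.   read 1 → write ., move 0, go to p0
p0 | .[.].1.10.   read . → write 1, move -1, go to p1
p1 | [.]1.1.10.   read . → write 0, move +1, go to p2
p2 | 0[1].1.10.   read 1 → write ., move +1, go to p1
p1 | 0.[.]1.10.   read . → write 0, move +1, go to p2
p2 | 0.0[1].10.   read 1 → write ., move +1, go to p1
p1 | 0.0.[.]10.   read . → write 0, move +1, go to p2
p2 | 0.0.0[1]0.   read 1 → write ., move +1, go to p1
p1 | 0.0.0.[0].   read 0 → write 0, move 0, go to p2
p2 | 0.0.0.[0].   read 0 → write 1, move +1, go to p1
p1 | 0.0.0.1[.]
After 23 steps: state p1, head at 6, tape 0.0.0.1.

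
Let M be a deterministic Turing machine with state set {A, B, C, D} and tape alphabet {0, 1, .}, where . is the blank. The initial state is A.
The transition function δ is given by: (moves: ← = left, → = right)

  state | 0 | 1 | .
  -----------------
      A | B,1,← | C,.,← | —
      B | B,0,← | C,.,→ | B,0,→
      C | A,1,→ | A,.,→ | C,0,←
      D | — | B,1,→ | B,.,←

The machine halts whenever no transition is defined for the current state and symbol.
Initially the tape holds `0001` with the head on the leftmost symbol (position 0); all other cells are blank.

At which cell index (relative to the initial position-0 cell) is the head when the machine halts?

3

state=A head=0 tape=.[0]001   (A,0)→(B,1,←)
state=B head=-1 tape=[.]1001   (B,.)→(B,0,→)
state=B head=0 tape=0[1]001   (B,1)→(C,.,→)
state=C head=1 tape=0.[0]01   (C,0)→(A,1,→)
state=A head=2 tape=0.1[0]1   (A,0)→(B,1,←)
state=B head=1 tape=0.[1]11   (B,1)→(C,.,→)
state=C head=2 tape=0..[1]1   (C,1)→(A,.,→)
state=A head=3 tape=0...[1]   (A,1)→(C,.,←)
state=C head=2 tape=0..[.].   (C,.)→(C,0,←)
state=C head=1 tape=0.[.]0.   (C,.)→(C,0,←)
state=C head=0 tape=0[.]00.   (C,.)→(C,0,←)
state=C head=-1 tape=[0]000.   (C,0)→(A,1,→)
state=A head=0 tape=1[0]00.   (A,0)→(B,1,←)
state=B head=-1 tape=[1]100.   (B,1)→(C,.,→)
state=C head=0 tape=.[1]00.   (C,1)→(A,.,→)
state=A head=1 tape=..[0]0.   (A,0)→(B,1,←)
state=B head=0 tape=.[.]10.   (B,.)→(B,0,→)
state=B head=1 tape=.0[1]0.   (B,1)→(C,.,→)
state=C head=2 tape=.0.[0].   (C,0)→(A,1,→)
state=A head=3 tape=.0.1[.]
At halt the head is at cell 3.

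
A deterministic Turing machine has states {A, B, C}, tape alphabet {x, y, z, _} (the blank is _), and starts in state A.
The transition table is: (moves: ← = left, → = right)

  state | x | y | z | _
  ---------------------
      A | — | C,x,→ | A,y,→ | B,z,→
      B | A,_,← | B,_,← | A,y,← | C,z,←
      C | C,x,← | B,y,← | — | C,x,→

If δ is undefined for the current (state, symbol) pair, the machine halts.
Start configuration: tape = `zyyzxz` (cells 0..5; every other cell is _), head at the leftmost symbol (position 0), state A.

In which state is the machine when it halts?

state=A head=0 tape=[z]yyzxz   (A,z)→(A,y,→)
state=A head=1 tape=y[y]yzxz   (A,y)→(C,x,→)
state=C head=2 tape=yx[y]zxz   (C,y)→(B,y,←)
state=B head=1 tape=y[x]yzxz   (B,x)→(A,_,←)
state=A head=0 tape=[y]_yzxz   (A,y)→(C,x,→)
state=C head=1 tape=x[_]yzxz   (C,_)→(C,x,→)
state=C head=2 tape=xx[y]zxz   (C,y)→(B,y,←)
state=B head=1 tape=x[x]yzxz   (B,x)→(A,_,←)
state=A head=0 tape=[x]_yzxz
No transition is defined for (A, x); M halts in state A.

A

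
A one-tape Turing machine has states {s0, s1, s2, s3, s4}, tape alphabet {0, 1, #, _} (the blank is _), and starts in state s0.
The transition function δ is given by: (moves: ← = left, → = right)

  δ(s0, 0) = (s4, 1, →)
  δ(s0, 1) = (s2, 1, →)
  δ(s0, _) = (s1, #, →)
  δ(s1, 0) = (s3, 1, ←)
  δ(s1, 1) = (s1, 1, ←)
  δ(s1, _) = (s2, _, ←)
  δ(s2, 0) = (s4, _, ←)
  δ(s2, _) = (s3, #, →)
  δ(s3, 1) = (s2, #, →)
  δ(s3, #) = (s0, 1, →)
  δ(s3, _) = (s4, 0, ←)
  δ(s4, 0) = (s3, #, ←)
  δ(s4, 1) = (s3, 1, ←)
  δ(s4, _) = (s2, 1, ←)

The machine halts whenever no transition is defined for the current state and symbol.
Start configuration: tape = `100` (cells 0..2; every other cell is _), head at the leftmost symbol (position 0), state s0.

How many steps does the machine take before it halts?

state=s0 head=0 tape=___[1]00   (s0,1)→(s2,1,→)
state=s2 head=1 tape=___1[0]0   (s2,0)→(s4,_,←)
state=s4 head=0 tape=___[1]_0   (s4,1)→(s3,1,←)
state=s3 head=-1 tape=__[_]1_0   (s3,_)→(s4,0,←)
state=s4 head=-2 tape=_[_]01_0   (s4,_)→(s2,1,←)
state=s2 head=-3 tape=[_]101_0   (s2,_)→(s3,#,→)
state=s3 head=-2 tape=#[1]01_0   (s3,1)→(s2,#,→)
state=s2 head=-1 tape=##[0]1_0   (s2,0)→(s4,_,←)
state=s4 head=-2 tape=#[#]_1_0
M halts after 8 transitions.

8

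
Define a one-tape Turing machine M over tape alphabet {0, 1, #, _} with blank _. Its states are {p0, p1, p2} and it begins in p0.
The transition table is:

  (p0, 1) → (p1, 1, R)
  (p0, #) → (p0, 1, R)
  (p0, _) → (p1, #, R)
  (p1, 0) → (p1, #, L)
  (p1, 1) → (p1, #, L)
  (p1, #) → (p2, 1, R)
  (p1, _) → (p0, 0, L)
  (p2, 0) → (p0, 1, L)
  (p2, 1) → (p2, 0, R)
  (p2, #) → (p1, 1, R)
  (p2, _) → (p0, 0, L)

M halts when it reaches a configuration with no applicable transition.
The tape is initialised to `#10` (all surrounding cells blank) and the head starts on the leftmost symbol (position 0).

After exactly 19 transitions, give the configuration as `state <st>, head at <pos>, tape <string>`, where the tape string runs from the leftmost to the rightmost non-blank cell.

p0 | __[#]10_   read # → write 1, move R, go to p0
p0 | __1[1]0_   read 1 → write 1, move R, go to p1
p1 | __11[0]_   read 0 → write #, move L, go to p1
p1 | __1[1]#_   read 1 → write #, move L, go to p1
p1 | __[1]##_   read 1 → write #, move L, go to p1
p1 | _[_]###_   read _ → write 0, move L, go to p0
p0 | [_]0###_   read _ → write #, move R, go to p1
p1 | #[0]###_   read 0 → write #, move L, go to p1
p1 | [#]####_   read # → write 1, move R, go to p2
p2 | 1[#]###_   read # → write 1, move R, go to p1
p1 | 11[#]##_   read # → write 1, move R, go to p2
p2 | 111[#]#_   read # → write 1, move R, go to p1
p1 | 1111[#]_   read # → write 1, move R, go to p2
p2 | 11111[_]   read _ → write 0, move L, go to p0
p0 | 1111[1]0   read 1 → write 1, move R, go to p1
p1 | 11111[0]   read 0 → write #, move L, go to p1
p1 | 1111[1]#   read 1 → write #, move L, go to p1
p1 | 111[1]##   read 1 → write #, move L, go to p1
p1 | 11[1]###   read 1 → write #, move L, go to p1
p1 | 1[1]####
After 19 steps: state p1, head at -1, tape 11####.

state p1, head at -1, tape 11####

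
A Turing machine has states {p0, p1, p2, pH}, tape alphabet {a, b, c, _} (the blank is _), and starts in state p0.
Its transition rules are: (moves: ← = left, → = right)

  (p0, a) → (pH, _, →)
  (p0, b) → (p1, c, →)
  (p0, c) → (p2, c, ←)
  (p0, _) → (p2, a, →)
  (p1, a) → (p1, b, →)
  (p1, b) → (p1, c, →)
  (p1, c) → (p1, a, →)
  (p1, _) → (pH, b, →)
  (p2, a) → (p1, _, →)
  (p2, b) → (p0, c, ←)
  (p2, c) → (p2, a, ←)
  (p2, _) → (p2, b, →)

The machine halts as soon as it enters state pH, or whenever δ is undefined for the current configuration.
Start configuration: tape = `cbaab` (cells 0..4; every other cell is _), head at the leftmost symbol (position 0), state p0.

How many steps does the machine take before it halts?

p0 | __[c]baab__   read c → write c, move ←, go to p2
p2 | _[_]cbaab__   read _ → write b, move →, go to p2
p2 | _b[c]baab__   read c → write a, move ←, go to p2
p2 | _[b]abaab__   read b → write c, move ←, go to p0
p0 | [_]cabaab__   read _ → write a, move →, go to p2
p2 | a[c]abaab__   read c → write a, move ←, go to p2
p2 | [a]aabaab__   read a → write _, move →, go to p1
p1 | _[a]abaab__   read a → write b, move →, go to p1
p1 | _b[a]baab__   read a → write b, move →, go to p1
p1 | _bb[b]aab__   read b → write c, move →, go to p1
p1 | _bbc[a]ab__   read a → write b, move →, go to p1
p1 | _bbcb[a]b__   read a → write b, move →, go to p1
p1 | _bbcbb[b]__   read b → write c, move →, go to p1
p1 | _bbcbbc[_]_   read _ → write b, move →, go to pH
pH | _bbcbbcb[_]
M halts after 14 transitions.

14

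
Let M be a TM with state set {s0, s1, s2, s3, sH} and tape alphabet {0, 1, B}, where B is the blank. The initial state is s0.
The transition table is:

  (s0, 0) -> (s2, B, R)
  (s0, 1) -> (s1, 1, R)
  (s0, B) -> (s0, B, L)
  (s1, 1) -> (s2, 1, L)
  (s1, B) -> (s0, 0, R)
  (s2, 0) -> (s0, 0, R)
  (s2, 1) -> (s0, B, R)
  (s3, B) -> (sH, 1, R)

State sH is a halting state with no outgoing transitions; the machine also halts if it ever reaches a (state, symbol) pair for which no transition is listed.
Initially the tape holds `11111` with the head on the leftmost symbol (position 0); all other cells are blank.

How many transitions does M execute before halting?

16

state=s0 head=0 tape=[1]1111BB   (s0,1)→(s1,1,R)
state=s1 head=1 tape=1[1]111BB   (s1,1)→(s2,1,L)
state=s2 head=0 tape=[1]1111BB   (s2,1)→(s0,B,R)
state=s0 head=1 tape=B[1]111BB   (s0,1)→(s1,1,R)
state=s1 head=2 tape=B1[1]11BB   (s1,1)→(s2,1,L)
state=s2 head=1 tape=B[1]111BB   (s2,1)→(s0,B,R)
state=s0 head=2 tape=BB[1]11BB   (s0,1)→(s1,1,R)
state=s1 head=3 tape=BB1[1]1BB   (s1,1)→(s2,1,L)
state=s2 head=2 tape=BB[1]11BB   (s2,1)→(s0,B,R)
state=s0 head=3 tape=BBB[1]1BB   (s0,1)→(s1,1,R)
state=s1 head=4 tape=BBB1[1]BB   (s1,1)→(s2,1,L)
state=s2 head=3 tape=BBB[1]1BB   (s2,1)→(s0,B,R)
state=s0 head=4 tape=BBBB[1]BB   (s0,1)→(s1,1,R)
state=s1 head=5 tape=BBBB1[B]B   (s1,B)→(s0,0,R)
state=s0 head=6 tape=BBBB10[B]   (s0,B)→(s0,B,L)
state=s0 head=5 tape=BBBB1[0]B   (s0,0)→(s2,B,R)
state=s2 head=6 tape=BBBB1B[B]
M halts after 16 transitions.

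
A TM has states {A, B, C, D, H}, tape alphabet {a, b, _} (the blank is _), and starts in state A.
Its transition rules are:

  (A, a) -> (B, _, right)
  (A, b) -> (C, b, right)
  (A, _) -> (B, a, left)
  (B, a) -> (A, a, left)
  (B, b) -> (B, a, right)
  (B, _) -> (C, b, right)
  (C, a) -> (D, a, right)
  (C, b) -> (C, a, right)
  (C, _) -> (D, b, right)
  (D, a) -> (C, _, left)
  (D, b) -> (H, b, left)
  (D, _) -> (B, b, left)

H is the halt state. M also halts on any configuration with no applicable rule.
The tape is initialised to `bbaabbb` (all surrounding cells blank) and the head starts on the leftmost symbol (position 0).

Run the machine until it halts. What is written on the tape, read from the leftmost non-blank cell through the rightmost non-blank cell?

bababbbb

state=A head=0 tape=_[b]baabbb   (A,b)→(C,b,right)
state=C head=1 tape=_b[b]aabbb   (C,b)→(C,a,right)
state=C head=2 tape=_ba[a]abbb   (C,a)→(D,a,right)
state=D head=3 tape=_baa[a]bbb   (D,a)→(C,_,left)
state=C head=2 tape=_ba[a]_bbb   (C,a)→(D,a,right)
state=D head=3 tape=_baa[_]bbb   (D,_)→(B,b,left)
state=B head=2 tape=_ba[a]bbbb   (B,a)→(A,a,left)
state=A head=1 tape=_b[a]abbbb   (A,a)→(B,_,right)
state=B head=2 tape=_b_[a]bbbb   (B,a)→(A,a,left)
state=A head=1 tape=_b[_]abbbb   (A,_)→(B,a,left)
state=B head=0 tape=_[b]aabbbb   (B,b)→(B,a,right)
state=B head=1 tape=_a[a]abbbb   (B,a)→(A,a,left)
state=A head=0 tape=_[a]aabbbb   (A,a)→(B,_,right)
state=B head=1 tape=__[a]abbbb   (B,a)→(A,a,left)
state=A head=0 tape=_[_]aabbbb   (A,_)→(B,a,left)
state=B head=-1 tape=[_]aaabbbb   (B,_)→(C,b,right)
state=C head=0 tape=b[a]aabbbb   (C,a)→(D,a,right)
state=D head=1 tape=ba[a]abbbb   (D,a)→(C,_,left)
state=C head=0 tape=b[a]_abbbb   (C,a)→(D,a,right)
state=D head=1 tape=ba[_]abbbb   (D,_)→(B,b,left)
state=B head=0 tape=b[a]babbbb   (B,a)→(A,a,left)
state=A head=-1 tape=[b]ababbbb   (A,b)→(C,b,right)
state=C head=0 tape=b[a]babbbb   (C,a)→(D,a,right)
state=D head=1 tape=ba[b]abbbb   (D,b)→(H,b,left)
state=H head=0 tape=b[a]babbbb
The non-blank tape span at halt is bababbbb.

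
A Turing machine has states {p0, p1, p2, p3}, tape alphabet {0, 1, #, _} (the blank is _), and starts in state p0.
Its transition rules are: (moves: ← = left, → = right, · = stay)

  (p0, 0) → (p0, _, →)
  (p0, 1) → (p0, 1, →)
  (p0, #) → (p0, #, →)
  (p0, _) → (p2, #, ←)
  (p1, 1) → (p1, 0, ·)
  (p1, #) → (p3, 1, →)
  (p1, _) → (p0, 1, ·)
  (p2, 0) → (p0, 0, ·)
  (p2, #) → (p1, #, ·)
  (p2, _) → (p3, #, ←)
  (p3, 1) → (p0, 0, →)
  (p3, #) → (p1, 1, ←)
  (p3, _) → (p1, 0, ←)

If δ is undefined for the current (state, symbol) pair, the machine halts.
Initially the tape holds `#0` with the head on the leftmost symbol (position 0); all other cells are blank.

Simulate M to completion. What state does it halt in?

p0 | _[#]0__   read # → write #, move →, go to p0
p0 | _#[0]__   read 0 → write _, move →, go to p0
p0 | _#_[_]_   read _ → write #, move ←, go to p2
p2 | _#[_]#_   read _ → write #, move ←, go to p3
p3 | _[#]##_   read # → write 1, move ←, go to p1
p1 | [_]1##_   read _ → write 1, move ·, go to p0
p0 | [1]1##_   read 1 → write 1, move →, go to p0
p0 | 1[1]##_   read 1 → write 1, move →, go to p0
p0 | 11[#]#_   read # → write #, move →, go to p0
p0 | 11#[#]_   read # → write #, move →, go to p0
p0 | 11##[_]   read _ → write #, move ←, go to p2
p2 | 11#[#]#   read # → write #, move ·, go to p1
p1 | 11#[#]#   read # → write 1, move →, go to p3
p3 | 11#1[#]   read # → write 1, move ←, go to p1
p1 | 11#[1]1   read 1 → write 0, move ·, go to p1
p1 | 11#[0]1
No transition is defined for (p1, 0); M halts in state p1.

p1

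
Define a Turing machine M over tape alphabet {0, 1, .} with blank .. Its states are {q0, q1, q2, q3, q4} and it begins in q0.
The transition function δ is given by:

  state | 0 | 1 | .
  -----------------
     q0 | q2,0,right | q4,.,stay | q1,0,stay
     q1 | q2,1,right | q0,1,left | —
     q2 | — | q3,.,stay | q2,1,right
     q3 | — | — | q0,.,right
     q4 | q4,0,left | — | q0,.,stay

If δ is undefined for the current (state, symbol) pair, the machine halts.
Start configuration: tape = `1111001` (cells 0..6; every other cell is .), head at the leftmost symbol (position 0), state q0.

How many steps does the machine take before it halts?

13

state=q0 head=0 tape=[1]111001   (q0,1)→(q4,.,stay)
state=q4 head=0 tape=[.]111001   (q4,.)→(q0,.,stay)
state=q0 head=0 tape=[.]111001   (q0,.)→(q1,0,stay)
state=q1 head=0 tape=[0]111001   (q1,0)→(q2,1,right)
state=q2 head=1 tape=1[1]11001   (q2,1)→(q3,.,stay)
state=q3 head=1 tape=1[.]11001   (q3,.)→(q0,.,right)
state=q0 head=2 tape=1.[1]1001   (q0,1)→(q4,.,stay)
state=q4 head=2 tape=1.[.]1001   (q4,.)→(q0,.,stay)
state=q0 head=2 tape=1.[.]1001   (q0,.)→(q1,0,stay)
state=q1 head=2 tape=1.[0]1001   (q1,0)→(q2,1,right)
state=q2 head=3 tape=1.1[1]001   (q2,1)→(q3,.,stay)
state=q3 head=3 tape=1.1[.]001   (q3,.)→(q0,.,right)
state=q0 head=4 tape=1.1.[0]01   (q0,0)→(q2,0,right)
state=q2 head=5 tape=1.1.0[0]1
M halts after 13 transitions.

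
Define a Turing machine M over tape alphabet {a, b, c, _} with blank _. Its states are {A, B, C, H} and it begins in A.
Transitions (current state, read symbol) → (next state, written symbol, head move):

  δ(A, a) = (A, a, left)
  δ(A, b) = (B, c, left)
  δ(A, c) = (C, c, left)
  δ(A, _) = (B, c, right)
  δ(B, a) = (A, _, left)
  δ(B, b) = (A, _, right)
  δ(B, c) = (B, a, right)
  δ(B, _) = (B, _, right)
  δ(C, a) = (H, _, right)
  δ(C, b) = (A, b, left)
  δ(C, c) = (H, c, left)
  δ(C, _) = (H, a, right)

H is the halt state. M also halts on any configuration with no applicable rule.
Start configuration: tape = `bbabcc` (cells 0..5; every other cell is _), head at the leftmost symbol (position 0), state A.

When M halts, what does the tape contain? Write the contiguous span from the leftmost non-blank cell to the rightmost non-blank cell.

c_bcc

state=A head=0 tape=_[b]babcc   (A,b)→(B,c,left)
state=B head=-1 tape=[_]cbabcc   (B,_)→(B,_,right)
state=B head=0 tape=_[c]babcc   (B,c)→(B,a,right)
state=B head=1 tape=_a[b]abcc   (B,b)→(A,_,right)
state=A head=2 tape=_a_[a]bcc   (A,a)→(A,a,left)
state=A head=1 tape=_a[_]abcc   (A,_)→(B,c,right)
state=B head=2 tape=_ac[a]bcc   (B,a)→(A,_,left)
state=A head=1 tape=_a[c]_bcc   (A,c)→(C,c,left)
state=C head=0 tape=_[a]c_bcc   (C,a)→(H,_,right)
state=H head=1 tape=__[c]_bcc
The non-blank tape span at halt is c_bcc.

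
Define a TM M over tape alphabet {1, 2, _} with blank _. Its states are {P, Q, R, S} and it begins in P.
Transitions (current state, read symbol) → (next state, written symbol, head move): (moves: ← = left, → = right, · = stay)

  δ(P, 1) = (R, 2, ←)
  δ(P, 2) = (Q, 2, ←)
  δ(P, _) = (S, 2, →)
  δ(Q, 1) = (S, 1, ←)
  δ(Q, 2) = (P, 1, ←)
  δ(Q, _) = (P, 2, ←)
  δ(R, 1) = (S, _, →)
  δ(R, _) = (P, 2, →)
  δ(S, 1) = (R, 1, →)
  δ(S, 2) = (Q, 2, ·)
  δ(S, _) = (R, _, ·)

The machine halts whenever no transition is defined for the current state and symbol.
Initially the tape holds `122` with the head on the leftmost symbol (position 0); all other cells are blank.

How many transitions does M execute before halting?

state=P head=0 tape=__[1]22   (P,1)→(R,2,←)
state=R head=-1 tape=_[_]222   (R,_)→(P,2,→)
state=P head=0 tape=_2[2]22   (P,2)→(Q,2,←)
state=Q head=-1 tape=_[2]222   (Q,2)→(P,1,←)
state=P head=-2 tape=[_]1222   (P,_)→(S,2,→)
state=S head=-1 tape=2[1]222   (S,1)→(R,1,→)
state=R head=0 tape=21[2]22
M halts after 6 transitions.

6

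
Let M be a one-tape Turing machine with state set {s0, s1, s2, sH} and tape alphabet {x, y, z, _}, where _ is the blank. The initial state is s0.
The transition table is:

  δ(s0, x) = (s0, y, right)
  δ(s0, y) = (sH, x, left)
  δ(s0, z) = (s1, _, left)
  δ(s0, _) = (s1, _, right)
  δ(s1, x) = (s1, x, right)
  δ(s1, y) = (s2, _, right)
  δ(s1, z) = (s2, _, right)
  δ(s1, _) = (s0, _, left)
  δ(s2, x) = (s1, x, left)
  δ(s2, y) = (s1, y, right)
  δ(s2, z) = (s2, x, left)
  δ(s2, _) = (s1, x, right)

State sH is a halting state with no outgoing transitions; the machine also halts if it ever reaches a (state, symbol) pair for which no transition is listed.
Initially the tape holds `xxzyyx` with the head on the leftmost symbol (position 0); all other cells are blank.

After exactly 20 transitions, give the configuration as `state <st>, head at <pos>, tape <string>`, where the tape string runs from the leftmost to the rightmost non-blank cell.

state=s0 head=0 tape=[x]xzyyx__   (s0,x)→(s0,y,right)
state=s0 head=1 tape=y[x]zyyx__   (s0,x)→(s0,y,right)
state=s0 head=2 tape=yy[z]yyx__   (s0,z)→(s1,_,left)
state=s1 head=1 tape=y[y]_yyx__   (s1,y)→(s2,_,right)
state=s2 head=2 tape=y_[_]yyx__   (s2,_)→(s1,x,right)
state=s1 head=3 tape=y_x[y]yx__   (s1,y)→(s2,_,right)
state=s2 head=4 tape=y_x_[y]x__   (s2,y)→(s1,y,right)
state=s1 head=5 tape=y_x_y[x]__   (s1,x)→(s1,x,right)
state=s1 head=6 tape=y_x_yx[_]_   (s1,_)→(s0,_,left)
state=s0 head=5 tape=y_x_y[x]__   (s0,x)→(s0,y,right)
state=s0 head=6 tape=y_x_yy[_]_   (s0,_)→(s1,_,right)
state=s1 head=7 tape=y_x_yy_[_]   (s1,_)→(s0,_,left)
state=s0 head=6 tape=y_x_yy[_]_   (s0,_)→(s1,_,right)
state=s1 head=7 tape=y_x_yy_[_]   (s1,_)→(s0,_,left)
state=s0 head=6 tape=y_x_yy[_]_   (s0,_)→(s1,_,right)
state=s1 head=7 tape=y_x_yy_[_]   (s1,_)→(s0,_,left)
state=s0 head=6 tape=y_x_yy[_]_   (s0,_)→(s1,_,right)
state=s1 head=7 tape=y_x_yy_[_]   (s1,_)→(s0,_,left)
state=s0 head=6 tape=y_x_yy[_]_   (s0,_)→(s1,_,right)
state=s1 head=7 tape=y_x_yy_[_]   (s1,_)→(s0,_,left)
state=s0 head=6 tape=y_x_yy[_]_
After 20 steps: state s0, head at 6, tape y_x_yy.

state s0, head at 6, tape y_x_yy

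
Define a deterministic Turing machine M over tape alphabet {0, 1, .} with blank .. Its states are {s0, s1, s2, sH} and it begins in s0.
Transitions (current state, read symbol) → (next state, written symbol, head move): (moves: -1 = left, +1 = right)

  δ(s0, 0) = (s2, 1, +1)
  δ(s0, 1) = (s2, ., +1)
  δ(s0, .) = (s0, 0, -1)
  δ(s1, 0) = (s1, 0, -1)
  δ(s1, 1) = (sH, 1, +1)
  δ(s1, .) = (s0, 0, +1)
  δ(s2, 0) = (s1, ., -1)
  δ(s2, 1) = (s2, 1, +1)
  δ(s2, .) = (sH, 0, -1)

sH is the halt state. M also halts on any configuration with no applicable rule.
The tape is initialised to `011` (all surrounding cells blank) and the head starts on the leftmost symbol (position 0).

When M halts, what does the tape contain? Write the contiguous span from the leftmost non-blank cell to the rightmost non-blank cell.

s0 | [0]11.   read 0 → write 1, move +1, go to s2
s2 | 1[1]1.   read 1 → write 1, move +1, go to s2
s2 | 11[1].   read 1 → write 1, move +1, go to s2
s2 | 111[.]   read . → write 0, move -1, go to sH
sH | 11[1]0
The non-blank tape span at halt is 1110.

1110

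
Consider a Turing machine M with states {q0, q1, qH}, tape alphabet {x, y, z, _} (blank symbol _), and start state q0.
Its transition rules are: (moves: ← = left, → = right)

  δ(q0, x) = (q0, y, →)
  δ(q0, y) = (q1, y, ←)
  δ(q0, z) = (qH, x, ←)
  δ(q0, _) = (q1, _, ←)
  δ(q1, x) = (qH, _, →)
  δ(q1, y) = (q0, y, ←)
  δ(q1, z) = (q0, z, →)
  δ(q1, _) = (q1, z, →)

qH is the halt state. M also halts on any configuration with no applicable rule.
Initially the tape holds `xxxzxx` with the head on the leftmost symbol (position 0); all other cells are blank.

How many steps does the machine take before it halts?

q0 | [x]xxzxx   read x → write y, move →, go to q0
q0 | y[x]xzxx   read x → write y, move →, go to q0
q0 | yy[x]zxx   read x → write y, move →, go to q0
q0 | yyy[z]xx   read z → write x, move ←, go to qH
qH | yy[y]xxx
M halts after 4 transitions.

4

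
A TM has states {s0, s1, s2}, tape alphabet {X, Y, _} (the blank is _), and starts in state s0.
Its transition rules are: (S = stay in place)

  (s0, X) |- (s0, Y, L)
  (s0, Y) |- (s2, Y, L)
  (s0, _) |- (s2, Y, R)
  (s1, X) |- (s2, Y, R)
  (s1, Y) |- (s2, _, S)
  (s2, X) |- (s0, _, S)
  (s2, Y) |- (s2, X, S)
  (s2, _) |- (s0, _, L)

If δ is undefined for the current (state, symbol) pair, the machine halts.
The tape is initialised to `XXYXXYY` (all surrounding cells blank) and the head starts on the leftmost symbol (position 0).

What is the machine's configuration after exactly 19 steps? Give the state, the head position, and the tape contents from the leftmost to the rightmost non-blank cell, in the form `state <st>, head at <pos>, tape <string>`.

s0 | _[X]XYXXYY   read X → write Y, move L, go to s0
s0 | [_]YXYXXYY   read _ → write Y, move R, go to s2
s2 | Y[Y]XYXXYY   read Y → write X, move S, go to s2
s2 | Y[X]XYXXYY   read X → write _, move S, go to s0
s0 | Y[_]XYXXYY   read _ → write Y, move R, go to s2
s2 | YY[X]YXXYY   read X → write _, move S, go to s0
s0 | YY[_]YXXYY   read _ → write Y, move R, go to s2
s2 | YYY[Y]XXYY   read Y → write X, move S, go to s2
s2 | YYY[X]XXYY   read X → write _, move S, go to s0
s0 | YYY[_]XXYY   read _ → write Y, move R, go to s2
s2 | YYYY[X]XYY   read X → write _, move S, go to s0
s0 | YYYY[_]XYY   read _ → write Y, move R, go to s2
s2 | YYYYY[X]YY   read X → write _, move S, go to s0
s0 | YYYYY[_]YY   read _ → write Y, move R, go to s2
s2 | YYYYYY[Y]Y   read Y → write X, move S, go to s2
s2 | YYYYYY[X]Y   read X → write _, move S, go to s0
s0 | YYYYYY[_]Y   read _ → write Y, move R, go to s2
s2 | YYYYYYY[Y]   read Y → write X, move S, go to s2
s2 | YYYYYYY[X]   read X → write _, move S, go to s0
s0 | YYYYYYY[_]
After 19 steps: state s0, head at 6, tape YYYYYYY.

state s0, head at 6, tape YYYYYYY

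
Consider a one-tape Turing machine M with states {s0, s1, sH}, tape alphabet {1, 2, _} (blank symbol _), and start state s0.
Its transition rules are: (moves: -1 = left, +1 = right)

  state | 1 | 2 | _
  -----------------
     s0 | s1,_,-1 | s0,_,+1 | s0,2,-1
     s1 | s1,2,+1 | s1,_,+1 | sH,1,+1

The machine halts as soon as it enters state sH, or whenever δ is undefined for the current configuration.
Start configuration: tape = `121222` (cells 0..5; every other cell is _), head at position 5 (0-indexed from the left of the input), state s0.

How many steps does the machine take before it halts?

s0 | 12122[2]___   read 2 → write _, move +1, go to s0
s0 | 12122_[_]__   read _ → write 2, move -1, go to s0
s0 | 12122[_]2__   read _ → write 2, move -1, go to s0
s0 | 1212[2]22__   read 2 → write _, move +1, go to s0
s0 | 1212_[2]2__   read 2 → write _, move +1, go to s0
s0 | 1212__[2]__   read 2 → write _, move +1, go to s0
s0 | 1212___[_]_   read _ → write 2, move -1, go to s0
s0 | 1212__[_]2_   read _ → write 2, move -1, go to s0
s0 | 1212_[_]22_   read _ → write 2, move -1, go to s0
s0 | 1212[_]222_   read _ → write 2, move -1, go to s0
s0 | 121[2]2222_   read 2 → write _, move +1, go to s0
s0 | 121_[2]222_   read 2 → write _, move +1, go to s0
s0 | 121__[2]22_   read 2 → write _, move +1, go to s0
s0 | 121___[2]2_   read 2 → write _, move +1, go to s0
s0 | 121____[2]_   read 2 → write _, move +1, go to s0
s0 | 121_____[_]   read _ → write 2, move -1, go to s0
s0 | 121____[_]2   read _ → write 2, move -1, go to s0
s0 | 121___[_]22   read _ → write 2, move -1, go to s0
s0 | 121__[_]222   read _ → write 2, move -1, go to s0
s0 | 121_[_]2222   read _ → write 2, move -1, go to s0
s0 | 121[_]22222   read _ → write 2, move -1, go to s0
s0 | 12[1]222222   read 1 → write _, move -1, go to s1
s1 | 1[2]_222222   read 2 → write _, move +1, go to s1
s1 | 1_[_]222222   read _ → write 1, move +1, go to sH
sH | 1_1[2]22222
M halts after 24 transitions.

24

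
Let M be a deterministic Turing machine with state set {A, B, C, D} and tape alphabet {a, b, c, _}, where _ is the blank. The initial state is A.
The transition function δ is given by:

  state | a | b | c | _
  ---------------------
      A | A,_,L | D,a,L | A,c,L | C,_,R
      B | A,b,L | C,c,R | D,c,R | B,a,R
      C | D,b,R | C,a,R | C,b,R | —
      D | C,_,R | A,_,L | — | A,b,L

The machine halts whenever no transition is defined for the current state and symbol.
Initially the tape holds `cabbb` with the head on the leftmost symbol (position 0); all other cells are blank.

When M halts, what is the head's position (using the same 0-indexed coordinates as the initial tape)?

0

state=A head=0 tape=_[c]abbb   (A,c)→(A,c,L)
state=A head=-1 tape=[_]cabbb   (A,_)→(C,_,R)
state=C head=0 tape=_[c]abbb   (C,c)→(C,b,R)
state=C head=1 tape=_b[a]bbb   (C,a)→(D,b,R)
state=D head=2 tape=_bb[b]bb   (D,b)→(A,_,L)
state=A head=1 tape=_b[b]_bb   (A,b)→(D,a,L)
state=D head=0 tape=_[b]a_bb   (D,b)→(A,_,L)
state=A head=-1 tape=[_]_a_bb   (A,_)→(C,_,R)
state=C head=0 tape=_[_]a_bb
At halt the head is at cell 0.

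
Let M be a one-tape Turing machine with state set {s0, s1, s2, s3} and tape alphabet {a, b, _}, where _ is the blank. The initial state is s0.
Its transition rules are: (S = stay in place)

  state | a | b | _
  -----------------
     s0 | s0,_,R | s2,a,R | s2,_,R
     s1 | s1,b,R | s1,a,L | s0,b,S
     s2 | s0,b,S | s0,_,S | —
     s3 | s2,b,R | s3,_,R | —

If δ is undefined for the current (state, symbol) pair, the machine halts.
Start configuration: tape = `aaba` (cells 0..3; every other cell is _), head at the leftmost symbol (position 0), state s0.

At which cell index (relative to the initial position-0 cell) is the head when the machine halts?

s0 | [a]aba_   read a → write _, move R, go to s0
s0 | _[a]ba_   read a → write _, move R, go to s0
s0 | __[b]a_   read b → write a, move R, go to s2
s2 | __a[a]_   read a → write b, move S, go to s0
s0 | __a[b]_   read b → write a, move R, go to s2
s2 | __aa[_]
At halt the head is at cell 4.

4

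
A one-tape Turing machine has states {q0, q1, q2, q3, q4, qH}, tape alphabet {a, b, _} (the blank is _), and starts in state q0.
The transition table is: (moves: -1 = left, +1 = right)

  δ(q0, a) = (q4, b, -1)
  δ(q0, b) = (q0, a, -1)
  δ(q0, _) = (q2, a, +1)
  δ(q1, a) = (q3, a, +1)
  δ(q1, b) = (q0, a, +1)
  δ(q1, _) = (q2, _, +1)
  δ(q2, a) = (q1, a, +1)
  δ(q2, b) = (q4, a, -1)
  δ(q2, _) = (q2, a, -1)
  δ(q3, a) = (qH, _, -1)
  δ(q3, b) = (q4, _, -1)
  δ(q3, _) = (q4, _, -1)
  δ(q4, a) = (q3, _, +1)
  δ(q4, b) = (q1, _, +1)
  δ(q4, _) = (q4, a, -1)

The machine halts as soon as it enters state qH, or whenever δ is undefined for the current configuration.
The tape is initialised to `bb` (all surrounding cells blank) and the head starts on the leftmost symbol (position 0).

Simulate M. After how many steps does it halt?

q0 | _[b]b___   read b → write a, move -1, go to q0
q0 | [_]ab___   read _ → write a, move +1, go to q2
q2 | a[a]b___   read a → write a, move +1, go to q1
q1 | aa[b]___   read b → write a, move +1, go to q0
q0 | aaa[_]__   read _ → write a, move +1, go to q2
q2 | aaaa[_]_   read _ → write a, move -1, go to q2
q2 | aaa[a]a_   read a → write a, move +1, go to q1
q1 | aaaa[a]_   read a → write a, move +1, go to q3
q3 | aaaaa[_]   read _ → write _, move -1, go to q4
q4 | aaaa[a]_   read a → write _, move +1, go to q3
q3 | aaaa_[_]   read _ → write _, move -1, go to q4
q4 | aaaa[_]_   read _ → write a, move -1, go to q4
q4 | aaa[a]a_   read a → write _, move +1, go to q3
q3 | aaa_[a]_   read a → write _, move -1, go to qH
qH | aaa[_]__
M halts after 14 transitions.

14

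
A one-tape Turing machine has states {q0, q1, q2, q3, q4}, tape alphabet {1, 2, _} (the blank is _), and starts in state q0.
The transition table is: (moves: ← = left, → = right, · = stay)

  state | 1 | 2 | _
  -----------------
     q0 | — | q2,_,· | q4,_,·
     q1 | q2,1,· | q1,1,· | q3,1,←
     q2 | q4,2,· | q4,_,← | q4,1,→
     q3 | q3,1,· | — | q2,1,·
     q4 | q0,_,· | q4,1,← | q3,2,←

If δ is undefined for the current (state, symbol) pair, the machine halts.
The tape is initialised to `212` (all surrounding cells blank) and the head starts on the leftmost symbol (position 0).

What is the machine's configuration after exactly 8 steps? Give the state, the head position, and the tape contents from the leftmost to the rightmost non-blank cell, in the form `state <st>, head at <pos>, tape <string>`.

state=q0 head=0 tape=[2]12   (q0,2)→(q2,_,·)
state=q2 head=0 tape=[_]12   (q2,_)→(q4,1,→)
state=q4 head=1 tape=1[1]2   (q4,1)→(q0,_,·)
state=q0 head=1 tape=1[_]2   (q0,_)→(q4,_,·)
state=q4 head=1 tape=1[_]2   (q4,_)→(q3,2,←)
state=q3 head=0 tape=[1]22   (q3,1)→(q3,1,·)
state=q3 head=0 tape=[1]22   (q3,1)→(q3,1,·)
state=q3 head=0 tape=[1]22   (q3,1)→(q3,1,·)
state=q3 head=0 tape=[1]22
After 8 steps: state q3, head at 0, tape 122.

state q3, head at 0, tape 122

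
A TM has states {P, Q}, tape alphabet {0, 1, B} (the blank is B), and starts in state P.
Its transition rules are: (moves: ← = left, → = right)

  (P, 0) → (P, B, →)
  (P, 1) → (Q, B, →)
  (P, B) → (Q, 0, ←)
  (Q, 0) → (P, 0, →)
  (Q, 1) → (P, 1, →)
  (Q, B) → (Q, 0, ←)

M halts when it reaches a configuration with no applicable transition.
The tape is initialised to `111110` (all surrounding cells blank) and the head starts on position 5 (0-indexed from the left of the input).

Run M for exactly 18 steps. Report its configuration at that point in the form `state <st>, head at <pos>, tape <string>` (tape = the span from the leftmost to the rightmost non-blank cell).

state P, head at 5, tape 111110000

state=P head=5 tape=11111[0]BBB   (P,0)→(P,B,→)
state=P head=6 tape=11111B[B]BB   (P,B)→(Q,0,←)
state=Q head=5 tape=11111[B]0BB   (Q,B)→(Q,0,←)
state=Q head=4 tape=1111[1]00BB   (Q,1)→(P,1,→)
state=P head=5 tape=11111[0]0BB   (P,0)→(P,B,→)
state=P head=6 tape=11111B[0]BB   (P,0)→(P,B,→)
state=P head=7 tape=11111BB[B]B   (P,B)→(Q,0,←)
state=Q head=6 tape=11111B[B]0B   (Q,B)→(Q,0,←)
state=Q head=5 tape=11111[B]00B   (Q,B)→(Q,0,←)
state=Q head=4 tape=1111[1]000B   (Q,1)→(P,1,→)
state=P head=5 tape=11111[0]00B   (P,0)→(P,B,→)
state=P head=6 tape=11111B[0]0B   (P,0)→(P,B,→)
state=P head=7 tape=11111BB[0]B   (P,0)→(P,B,→)
state=P head=8 tape=11111BBB[B]   (P,B)→(Q,0,←)
state=Q head=7 tape=11111BB[B]0   (Q,B)→(Q,0,←)
state=Q head=6 tape=11111B[B]00   (Q,B)→(Q,0,←)
state=Q head=5 tape=11111[B]000   (Q,B)→(Q,0,←)
state=Q head=4 tape=1111[1]0000   (Q,1)→(P,1,→)
state=P head=5 tape=11111[0]000
After 18 steps: state P, head at 5, tape 111110000.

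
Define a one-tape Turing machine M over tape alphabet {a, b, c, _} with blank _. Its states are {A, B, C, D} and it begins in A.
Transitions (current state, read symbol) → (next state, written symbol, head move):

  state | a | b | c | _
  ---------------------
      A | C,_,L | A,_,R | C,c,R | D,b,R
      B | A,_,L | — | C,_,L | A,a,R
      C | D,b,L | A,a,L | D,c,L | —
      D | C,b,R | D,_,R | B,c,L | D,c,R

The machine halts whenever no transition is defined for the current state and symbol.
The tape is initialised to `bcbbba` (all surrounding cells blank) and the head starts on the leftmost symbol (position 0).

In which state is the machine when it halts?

C

A | __[b]cbbba   read b → write _, move R, go to A
A | ___[c]bbba   read c → write c, move R, go to C
C | ___c[b]bba   read b → write a, move L, go to A
A | ___[c]abba   read c → write c, move R, go to C
C | ___c[a]bba   read a → write b, move L, go to D
D | ___[c]bbba   read c → write c, move L, go to B
B | __[_]cbbba   read _ → write a, move R, go to A
A | __a[c]bbba   read c → write c, move R, go to C
C | __ac[b]bba   read b → write a, move L, go to A
A | __a[c]abba   read c → write c, move R, go to C
C | __ac[a]bba   read a → write b, move L, go to D
D | __a[c]bbba   read c → write c, move L, go to B
B | __[a]cbbba   read a → write _, move L, go to A
A | _[_]_cbbba   read _ → write b, move R, go to D
D | _b[_]cbbba   read _ → write c, move R, go to D
D | _bc[c]bbba   read c → write c, move L, go to B
B | _b[c]cbbba   read c → write _, move L, go to C
C | _[b]_cbbba   read b → write a, move L, go to A
A | [_]a_cbbba   read _ → write b, move R, go to D
D | b[a]_cbbba   read a → write b, move R, go to C
C | bb[_]cbbba
No transition is defined for (C, _); M halts in state C.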